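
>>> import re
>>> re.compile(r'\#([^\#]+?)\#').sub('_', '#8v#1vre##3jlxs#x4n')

`sub` substitutes '_' at each match site.

'_1vre#_x4n'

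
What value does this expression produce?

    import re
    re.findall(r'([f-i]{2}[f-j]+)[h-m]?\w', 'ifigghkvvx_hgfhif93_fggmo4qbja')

This matches exactly 2 of a character in [f-i], then one or more of a character in [f-j] (captured); then optionally a character in [h-m], then a word character.
Walking the string: at [0:8] match 'ifigghkv', group 1 = 'ifiggh'; at [11:18] match 'hgfhif9', group 1 = 'hgfhif'; at [20:25] match 'fggmo', group 1 = 'fgg'.
One capturing group, so `findall` returns just the captured substring from each match — 3 in all.

['ifiggh', 'hgfhif', 'fgg']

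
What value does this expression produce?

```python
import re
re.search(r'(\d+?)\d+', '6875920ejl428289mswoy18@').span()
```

The pattern matches one or more of a digit (lazy) (captured); then one or more of a digit.
Unlike `match`, `search` isn't anchored — it looks for the pattern anywhere in the string.
The match spans [0:7] → '6875920'.
Captured: group 1 = '6'.

(0, 7)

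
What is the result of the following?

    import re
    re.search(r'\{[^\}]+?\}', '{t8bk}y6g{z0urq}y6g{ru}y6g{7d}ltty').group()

`search` walks the string left to right and returns the first match it finds.
The match spans [0:6] → '{t8bk}'.

'{t8bk}'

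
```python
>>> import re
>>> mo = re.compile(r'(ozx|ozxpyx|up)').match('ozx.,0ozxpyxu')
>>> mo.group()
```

'ozx'

`re.match` only tries the pattern at the start of the string.
The match spans [0:3] → 'ozx'.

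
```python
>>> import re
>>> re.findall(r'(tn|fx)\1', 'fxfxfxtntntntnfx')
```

The backreference `\1` re-matches whatever the first group consumed, character for character.
Walking the string: at [0:4] match 'fxfx', group 1 = 'fx'; at [6:10] match 'tntn', group 1 = 'tn'; at [10:14] match 'tntn', group 1 = 'tn'.
Because there's exactly one group, `findall` drops the full match and keeps group 1 from each hit.

['fx', 'tn', 'tn']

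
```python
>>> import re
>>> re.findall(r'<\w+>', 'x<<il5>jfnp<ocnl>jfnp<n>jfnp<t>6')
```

Walking the string: at [2:7] → '<il5>'; at [11:17] → '<ocnl>'; at [21:24] → '<n>'; at [28:31] → '<t>'.
No capturing groups, so `findall` returns the 4 full match strings.

['<il5>', '<ocnl>', '<n>', '<t>']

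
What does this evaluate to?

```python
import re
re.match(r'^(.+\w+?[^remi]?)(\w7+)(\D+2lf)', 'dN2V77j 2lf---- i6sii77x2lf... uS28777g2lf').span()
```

(0, 42)

This matches anchored at the start of the string; then one or more of any character, then one or more of a word character (lazy), then optionally any character except [remi] (captured); then a word character, then one or more of the literal '7' (captured); then one or more of a non-digit, then the literal '2lf' (captured).
`re.match` only tries the pattern at the start of the string.
The match spans [0:42] → 'dN2V77j 2lf---- i6sii77x2lf... uS28777g2lf'.
Captured: group 1 = 'dN2V77j 2lf---- i6sii77x2lf... uS287', group 2 = '77', group 3 = 'g2lf'.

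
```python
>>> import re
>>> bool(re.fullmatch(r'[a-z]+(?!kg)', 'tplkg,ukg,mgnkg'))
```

For `fullmatch`, every character of the input must be accounted for by the pattern.
Here the string isn't matched end-to-end, so the call returns None, and `bool(None)` is False.

False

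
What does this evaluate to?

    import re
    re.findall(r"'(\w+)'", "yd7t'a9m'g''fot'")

`findall` collects group 1 from each match (2 total).

['a9m', 'fot']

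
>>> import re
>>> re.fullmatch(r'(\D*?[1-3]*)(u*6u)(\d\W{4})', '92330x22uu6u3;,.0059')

This matches zero or more of a non-digit (lazy), then zero or more of a character in [1-3] (captured); then zero or more of the literal 'u', then the literal '6u' (captured); then a digit, then exactly 4 of a non-word character (captured).
`fullmatch` succeeds only if the pattern covers the string from start to end.
Here the string isn't matched end-to-end, so the call returns None.

None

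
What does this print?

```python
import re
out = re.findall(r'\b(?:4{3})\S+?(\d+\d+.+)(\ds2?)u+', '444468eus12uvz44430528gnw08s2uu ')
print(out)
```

[('68eus12uvz44430528gnw0', '8s2')]

The pattern matches a word boundary (`\b`, zero-width); then exactly 3 of a literal '4' (non-capturing group); then one or more of a non-whitespace character (lazy); then one or more of a digit, then one or more of a digit, then one or more of any character (captured); then a digit, then a literal 's', then optionally a literal '2' (captured); then one or more of a literal 'u'.
A non-greedy quantifier consumes as few characters as it can — just enough that the remainder of the pattern still matches from where it stops; whatever follows it matches normally.
Matches: at [0:31] match '444468eus12uvz44430528gnw08s2uu', groups = ('68eus12uvz44430528gnw0', '8s2').
2 groups means the one result is a tuple of 2 captured strings — 1 here.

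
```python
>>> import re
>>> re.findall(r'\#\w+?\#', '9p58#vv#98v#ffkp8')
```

With no groups in the pattern, `findall` gives back each whole match — 1 here.

['#vv#']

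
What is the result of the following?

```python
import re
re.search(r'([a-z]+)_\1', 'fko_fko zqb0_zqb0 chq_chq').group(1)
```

The match spans [0:7] → 'fko_fko'.
Captured: group 1 = 'fko'.

'fko'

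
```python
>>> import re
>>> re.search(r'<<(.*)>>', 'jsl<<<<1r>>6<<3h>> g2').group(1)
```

`re.search` scans for the first position where the pattern succeeds.
The match spans [3:18] → '<<<<1r>>6<<3h>>'.
Captured: group 1 = '<<1r>>6<<3h'.

'<<1r>>6<<3h'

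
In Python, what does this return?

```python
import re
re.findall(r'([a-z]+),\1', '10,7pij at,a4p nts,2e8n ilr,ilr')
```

['ilr']

A backreference is literal: `\1` must see the identical characters the first group matched.
One capturing group, so `findall` returns just the captured substring from the one match — 1 in all.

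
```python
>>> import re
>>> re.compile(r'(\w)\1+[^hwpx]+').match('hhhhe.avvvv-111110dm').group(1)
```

'h'

`\1` is not a pattern — it's the concrete string captured by group 1, re-applied verbatim.
`match` is anchored at position 0; if the pattern doesn't fit there, it returns None.
The match spans [0:20] → 'hhhhe.avvvv-111110dm'.
Captured: group 1 = 'h'.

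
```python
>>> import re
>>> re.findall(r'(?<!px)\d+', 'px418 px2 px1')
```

The negative lookahead/lookbehind blocks any match where the forbidden context is present.
Since nothing is captured, `findall` lists the 1 matched substring directly.

['18']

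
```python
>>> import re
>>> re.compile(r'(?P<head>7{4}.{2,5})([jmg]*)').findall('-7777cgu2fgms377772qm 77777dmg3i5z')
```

[('7777cgu2f', 'gm'), ('77772qm 7', ''), ('7777dmg3i', '')]

Multiple groups make `findall` return tuples — one 2-tuple for each match.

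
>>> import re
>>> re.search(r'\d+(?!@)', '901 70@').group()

'901'

Because the assertion is negative and zero-width, positions next to the forbidden text are skipped.
The match spans [0:3] → '901'.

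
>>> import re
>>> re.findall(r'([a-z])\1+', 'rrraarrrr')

['r', 'a', 'r']

A backreference is literal: `\1` must see the identical characters the first group matched.
With a single group, `findall` returns only what that group captured — 3 items.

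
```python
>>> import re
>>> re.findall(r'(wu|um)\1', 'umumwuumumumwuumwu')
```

['um', 'um']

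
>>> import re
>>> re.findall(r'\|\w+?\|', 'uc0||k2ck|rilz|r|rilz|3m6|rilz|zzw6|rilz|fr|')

Scanning left to right: at [4:10] → '|k2ck|'; at [14:17] → '|r|'; at [21:26] → '|3m6|'; at [30:36] → '|zzw6|'; at [40:44] → '|fr|'.
Since nothing is captured, `findall` lists the 5 matched substrings directly.

['|k2ck|', '|r|', '|3m6|', '|zzw6|', '|fr|']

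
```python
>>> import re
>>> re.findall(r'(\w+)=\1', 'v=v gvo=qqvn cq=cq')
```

`\1` is not a pattern — it's the concrete string captured by group 1, re-applied verbatim.
Scanning left to right: at [0:3] match 'v=v', group 1 = 'v'; at [13:18] match 'cq=cq', group 1 = 'cq'.
One capturing group, so `findall` returns just the captured substring from each match — 2 in all.

['v', 'cq']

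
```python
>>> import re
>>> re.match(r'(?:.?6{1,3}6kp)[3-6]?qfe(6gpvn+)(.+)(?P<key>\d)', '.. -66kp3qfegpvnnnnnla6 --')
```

The pattern matches optionally any character, then 1 to 3 of a literal '6', then the literal '6kp' (non-capturing group); then optionally a character in [3-6], then the literal 'qfe'; then the literal '6g', then the literal 'pv', then one or more of a literal 'n' (captured); then one or more of any character (captured); then a digit (captured as 'key').
`re.match` won't scan ahead — the pattern has to work from the very first character.
Here the pattern fails at index 0, so the call returns None.

None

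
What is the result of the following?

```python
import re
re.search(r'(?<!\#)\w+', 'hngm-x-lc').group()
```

'hngm'

A negative assertion filters positions out without eating any characters.
`re.search` tries every starting position until one works.
The match spans [0:4] → 'hngm'.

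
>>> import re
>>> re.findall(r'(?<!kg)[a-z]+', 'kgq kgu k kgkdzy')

['kgq', 'kgu', 'k', 'kgkdzy']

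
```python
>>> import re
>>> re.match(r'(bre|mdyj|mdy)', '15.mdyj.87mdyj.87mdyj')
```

None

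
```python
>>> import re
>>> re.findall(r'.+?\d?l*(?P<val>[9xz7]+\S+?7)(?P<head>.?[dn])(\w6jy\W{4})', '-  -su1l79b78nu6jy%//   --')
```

Because the quantifier is non-greedy, it stops expanding at the earliest point where the rest of the pattern can succeed.
3 groups means the one result is a tuple of 3 captured strings — 1 here.

[('79b7', '8n', 'u6jy%// ')]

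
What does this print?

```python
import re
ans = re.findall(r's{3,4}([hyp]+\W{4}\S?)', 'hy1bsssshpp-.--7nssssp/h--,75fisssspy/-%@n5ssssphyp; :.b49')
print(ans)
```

`findall` collects group 1 from each match (3 total).

['hpp-.--7', 'py/-%@n', 'phyp; :.b']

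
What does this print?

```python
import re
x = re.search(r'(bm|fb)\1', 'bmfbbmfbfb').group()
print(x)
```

fbfb

The backreference `\1` re-matches whatever the first group consumed, character for character.
The match spans [6:10] → 'fbfb'.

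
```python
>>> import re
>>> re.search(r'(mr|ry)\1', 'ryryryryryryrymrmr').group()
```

'ryry'

After group 1 captures some text, `\1` only succeeds where that same text appears again.
`re.search` scans for the first position where the pattern succeeds.
The match spans [0:4] → 'ryry'.
Captured: group 1 = 'ry'.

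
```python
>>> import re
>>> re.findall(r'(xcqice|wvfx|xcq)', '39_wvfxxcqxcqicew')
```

['wvfx', 'xcq', 'xcqice']

Alternation isn't longest-match — the leftmost alternative that fits at this position is chosen.
Walking the string: at [3:7] match 'wvfx', group 1 = 'wvfx'; at [7:10] match 'xcq', group 1 = 'xcq'; at [10:16] match 'xcqice', group 1 = 'xcqice'.
Because there's exactly one group, `findall` drops the full match and keeps group 1 from each hit.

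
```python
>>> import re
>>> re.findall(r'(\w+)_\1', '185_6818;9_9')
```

['9']

After group 1 captures some text, `\1` only succeeds where that same text appears again.
Because there's exactly one group, `findall` drops the full match and keeps group 1 from the one hit.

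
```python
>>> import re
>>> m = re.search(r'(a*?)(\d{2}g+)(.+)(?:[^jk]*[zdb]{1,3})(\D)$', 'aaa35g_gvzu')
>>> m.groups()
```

('aaa', '35g', '_gv', 'u')

This matches zero or more of a literal 'a' (lazy) (captured); then exactly 2 of a digit, then one or more of the literal 'g' (captured); then one or more of any character (captured); then zero or more of any character except [jk], then 1 to 3 of one of [zdb] (non-capturing group); then a non-digit (captured); then anchored at the end.
Unlike `match`, `search` isn't anchored — it looks for the pattern anywhere in the string.
The match spans [0:11] → 'aaa35g_gvzu'.
Captured: group 1 = 'aaa', group 2 = '35g', group 3 = '_gv', group 4 = 'u'.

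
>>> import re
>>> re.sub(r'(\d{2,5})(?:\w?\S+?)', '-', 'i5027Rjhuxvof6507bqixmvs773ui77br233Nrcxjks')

'i-huxvof-ixmvs---cxjks'

This matches 2 to 5 of a digit (captured); then optionally a word character, then one or more of a non-whitespace character (lazy) (non-capturing group).
Every occurrence is swapped for '-'.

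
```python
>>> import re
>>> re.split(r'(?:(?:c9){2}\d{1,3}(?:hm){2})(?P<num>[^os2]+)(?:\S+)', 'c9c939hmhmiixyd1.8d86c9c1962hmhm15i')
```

['', 'iixyd1.8d86c9c196', '']

This matches the literal 'c9' repeated 2 times, then 1 to 3 of a digit, then the literal 'hm' repeated 2 times (non-capturing group); then one or more of any character except [os2] (captured as 'num'); then one or more of a non-whitespace character (non-capturing group).
`re.split` interleaves the captured-group text with the surrounding fragments.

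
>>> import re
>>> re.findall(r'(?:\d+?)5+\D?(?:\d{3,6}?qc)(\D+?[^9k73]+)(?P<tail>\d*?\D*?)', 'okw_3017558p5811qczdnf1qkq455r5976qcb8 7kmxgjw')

The pattern matches one or more of a digit (lazy) (non-capturing group); then one or more of the literal '5', then optionally a non-digit; then 3 to 6 of a digit (lazy), then the literal 'qc' (non-capturing group); then one or more of a non-digit (lazy), then one or more of any character except [9k73] (captured); then zero or more of a digit (lazy), then zero or more of a non-digit (lazy) (captured as 'tail').
With the lazy modifier that quantifier settles for the fewest repetitions that let the rest of the pattern succeed (the atoms after it are unaffected and can still be greedy).
Walking the string: at [26:39] match '455r5976qcb8 ', groups = ('b8 ', '').
2 groups means the one result is a tuple of 2 captured strings — 1 here.

[('b8 ', '')]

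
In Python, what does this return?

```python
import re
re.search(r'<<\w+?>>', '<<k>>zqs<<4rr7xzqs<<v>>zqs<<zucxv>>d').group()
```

'<<k>>'

The match spans [0:5] → '<<k>>'.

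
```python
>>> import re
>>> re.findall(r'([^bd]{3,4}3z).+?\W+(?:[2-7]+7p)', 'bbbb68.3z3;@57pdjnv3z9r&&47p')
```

['68.3z', 'jnv3z']

With the lazy modifier that quantifier settles for the fewest repetitions that let the rest of the pattern succeed (the atoms after it are unaffected and can still be greedy).
With a single group, `findall` returns only what that group captured — 2 items.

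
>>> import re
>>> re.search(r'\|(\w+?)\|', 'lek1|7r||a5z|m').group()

'|7r|'

The match spans [4:8] → '|7r|'.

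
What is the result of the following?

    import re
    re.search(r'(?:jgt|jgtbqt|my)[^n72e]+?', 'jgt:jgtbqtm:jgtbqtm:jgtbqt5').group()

'jgt:'

The match spans [0:4] → 'jgt:'.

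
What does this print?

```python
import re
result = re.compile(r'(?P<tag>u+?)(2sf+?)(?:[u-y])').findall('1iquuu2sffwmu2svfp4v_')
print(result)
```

The pattern matches one or more of a literal 'u' (lazy) (captured as 'tag'); then the literal '2s', then one or more of a literal 'f' (lazy) (captured); then a character in [u-y] (non-capturing group).
Scanning left to right: at [3:11] match 'uuu2sffw', groups = ('uuu', '2sff').
Multiple groups make `findall` return tuples — one 2-tuple for the one match.

[('uuu', '2sff')]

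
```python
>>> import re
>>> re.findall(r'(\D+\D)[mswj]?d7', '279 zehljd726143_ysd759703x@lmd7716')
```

[' zehlj', '_ys', 'x@lm']

Pattern: one or more of a non-digit, then a non-digit (captured); then optionally one of [mswj], then the literal 'd7'.
Scanning left to right: at [3:11] match ' zehljd7', group 1 = ' zehlj'; at [16:21] match '_ysd7', group 1 = '_ys'; at [26:32] match 'x@lmd7', group 1 = 'x@lm'.
With a single group, `findall` returns only what that group captured — 3 items.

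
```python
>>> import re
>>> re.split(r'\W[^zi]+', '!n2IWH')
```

This matches a non-word character; then one or more of any character except [zi].
The string is cut at each match, leaving 2 pieces.

['', '']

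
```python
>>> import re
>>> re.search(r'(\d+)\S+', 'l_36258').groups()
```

('3625',)

The pattern matches one or more of a digit (captured); then one or more of a non-whitespace character.
`re.search` tries every starting position until one works.
The match spans [2:7] → '36258'.
Captured: group 1 = '3625'.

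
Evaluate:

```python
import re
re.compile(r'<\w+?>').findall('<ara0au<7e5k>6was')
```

['<7e5k>']

Walking the string: at [7:13] → '<7e5k>'.
`findall` yields the raw match text (1 of them) because the pattern has no groups.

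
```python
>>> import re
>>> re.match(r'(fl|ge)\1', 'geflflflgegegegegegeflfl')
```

None

`match` is anchored at position 0; if the pattern doesn't fit there, it returns None.
Here the pattern fails at index 0, so the call returns None.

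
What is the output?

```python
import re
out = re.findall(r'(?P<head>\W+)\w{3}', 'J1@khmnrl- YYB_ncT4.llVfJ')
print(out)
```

['@', '- ', '.']

Pattern: one or more of a non-word character (captured as 'head'); then exactly 3 of a word character.
Scanning left to right: at [2:6] match '@khm', group 1 = '@'; at [9:14] match '- YYB', group 1 = '- '; at [19:23] match '.llV', group 1 = '.'.
One capturing group, so `findall` returns just the captured substring from each match — 3 in all.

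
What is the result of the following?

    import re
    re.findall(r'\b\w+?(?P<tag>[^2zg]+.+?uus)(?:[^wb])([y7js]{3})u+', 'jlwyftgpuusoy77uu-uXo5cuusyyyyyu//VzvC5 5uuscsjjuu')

[('lwyftgpuus', 'y77'), ('Xo5cuusyyyyyu//VzvC5 5uus', 'sjj')]

The pattern matches a word boundary (`\b`, zero-width); then one or more of a word character (lazy); then one or more of any character except [2zg], then one or more of any character (lazy), then the literal 'uus' (captured as 'tag'); then any character except [wb] (non-capturing group); then exactly 3 of one of [y7js] (captured); then one or more of a literal 'u'.
Walking the string: at [0:17] match 'jlwyftgpuusoy77uu', groups = ('lwyftgpuus', 'y77'); at [18:50] match 'uXo5cuusyyyyyu//VzvC5 5uuscsjjuu', groups = ('Xo5cuusyyyyyu//VzvC5 5uus', 'sjj').
Multiple groups make `findall` return tuples — one 2-tuple for each match.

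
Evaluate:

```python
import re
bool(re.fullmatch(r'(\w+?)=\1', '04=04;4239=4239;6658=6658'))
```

False

`re.fullmatch` is like wrapping the pattern in `^…$` (in single-line mode).
Here the string isn't matched end-to-end, so the call returns None, and `bool(None)` is False.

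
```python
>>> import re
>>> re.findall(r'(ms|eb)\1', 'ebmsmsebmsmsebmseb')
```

['ms', 'ms']

`\1` is not a pattern — it's the concrete string captured by group 1, re-applied verbatim.
`findall` collects group 1 from each match (2 total).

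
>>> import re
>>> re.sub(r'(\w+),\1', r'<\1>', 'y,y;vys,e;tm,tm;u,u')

'<y>;vys,e;<tm>;<u>'

A backreference is literal: `\1` must see the identical characters the first group matched.
Matches: at [0:3] → 'y,y'; at [10:15] → 'tm,tm'; at [16:19] → 'u,u'.
`\1` in the replacement pulls in group 1's text for each match.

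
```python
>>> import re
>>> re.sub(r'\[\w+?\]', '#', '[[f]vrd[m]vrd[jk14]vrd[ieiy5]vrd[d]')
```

Matches: at [1:4] → '[f]'; at [7:10] → '[m]'; at [13:19] → '[jk14]'; at [22:29] → '[ieiy5]'; at [32:35] → '[d]'.
Every occurrence is swapped for '#'.

'[#vrd#vrd#vrd#vrd#'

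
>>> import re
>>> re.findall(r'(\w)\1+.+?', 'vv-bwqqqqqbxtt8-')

`\1` has to match the exact text group 1 already captured.
Because there's exactly one group, `findall` drops the full match and keeps group 1 from each hit.

['v', 'q', 't']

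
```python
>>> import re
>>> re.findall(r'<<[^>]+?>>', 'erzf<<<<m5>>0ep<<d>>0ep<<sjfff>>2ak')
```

['<<<<m5>>', '<<d>>', '<<sjfff>>']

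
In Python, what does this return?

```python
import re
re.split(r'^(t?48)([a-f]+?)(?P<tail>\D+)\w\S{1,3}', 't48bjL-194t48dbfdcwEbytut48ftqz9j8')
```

['', 't48', 'b', 'jL-', '48dbfdcwEbytut48ftqz9j8']

With a capturing group present, the delimiter's captured portion is kept in the result list.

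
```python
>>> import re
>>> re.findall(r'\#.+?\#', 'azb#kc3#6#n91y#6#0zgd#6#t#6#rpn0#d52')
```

['#kc3#', '#n91y#', '#0zgd#', '#t#', '#rpn0#']

The `?` after the quantifier makes it lazy — it takes as little as possible before letting the rest of the pattern try.
`findall` yields the raw match text (5 of them) because the pattern has no groups.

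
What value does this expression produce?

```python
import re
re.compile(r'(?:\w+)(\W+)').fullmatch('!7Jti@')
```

None

Pattern: one or more of a word character (non-capturing group); then one or more of a non-word character (captured).
`fullmatch` succeeds only if the pattern covers the string from start to end.
Here the string isn't matched end-to-end, so the call returns None.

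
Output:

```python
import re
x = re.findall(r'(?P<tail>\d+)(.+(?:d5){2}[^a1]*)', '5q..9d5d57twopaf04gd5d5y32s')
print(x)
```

[('5', 'q..9d5d57twopaf04gd5d5y32s')]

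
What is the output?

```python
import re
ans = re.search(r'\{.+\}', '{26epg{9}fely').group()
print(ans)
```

{26epg{9}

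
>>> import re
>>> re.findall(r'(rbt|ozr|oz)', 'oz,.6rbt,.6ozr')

['oz', 'rbt', 'ozr']

Alternation isn't longest-match — the leftmost alternative that fits at this position is chosen.
Because there's exactly one group, `findall` drops the full match and keeps group 1 from each hit.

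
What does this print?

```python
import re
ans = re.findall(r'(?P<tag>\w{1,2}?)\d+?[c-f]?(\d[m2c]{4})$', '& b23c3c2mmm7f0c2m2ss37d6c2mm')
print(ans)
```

[('ss', '6c2mm')]

The pattern matches 1 to 2 of a word character (lazy) (captured as 'tag'); then one or more of a digit (lazy), then optionally a character in [c-f]; then a digit, then exactly 4 of one of [m2c] (captured); then anchored at the end.
Walking the string: at [19:29] match 'ss37d6c2mm', groups = ('ss', '6c2mm').
Multiple groups make `findall` return tuples — one 2-tuple for the one match.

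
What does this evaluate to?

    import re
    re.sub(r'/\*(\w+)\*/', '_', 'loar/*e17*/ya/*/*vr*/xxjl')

Matches: at [4:11] → '/*e17*/'; at [15:21] → '/*vr*/'.
Every occurrence is swapped for '_'.

'loar_ya/*_xxjl'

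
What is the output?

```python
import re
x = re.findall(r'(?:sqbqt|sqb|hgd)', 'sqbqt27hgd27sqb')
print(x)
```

['sqbqt', 'hgd', 'sqb']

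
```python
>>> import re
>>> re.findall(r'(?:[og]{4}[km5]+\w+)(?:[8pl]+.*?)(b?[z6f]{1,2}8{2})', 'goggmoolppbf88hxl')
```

['bf88']

With the lazy modifier that quantifier settles for the fewest repetitions that let the rest of the pattern succeed (the atoms after it are unaffected and can still be greedy).
With a single group, `findall` returns only what that group captured — 1 item.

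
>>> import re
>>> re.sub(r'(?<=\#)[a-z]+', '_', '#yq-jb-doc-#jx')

'#_-jb-doc-#_'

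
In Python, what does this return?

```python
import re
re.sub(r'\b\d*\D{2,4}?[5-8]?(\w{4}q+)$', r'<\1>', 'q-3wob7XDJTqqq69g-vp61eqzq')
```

'q-3wob7XDJTqqq69g<1eqzq>'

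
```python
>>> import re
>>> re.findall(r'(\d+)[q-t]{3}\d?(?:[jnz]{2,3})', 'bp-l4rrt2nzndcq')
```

The pattern matches one or more of a digit (captured); then exactly 3 of a character in [q-t], then optionally a digit; then 2 to 3 of one of [jnz] (non-capturing group).
With a single group, `findall` returns only what that group captured — 1 item.

['4']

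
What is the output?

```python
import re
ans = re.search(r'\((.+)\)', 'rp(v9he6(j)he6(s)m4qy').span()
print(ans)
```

`re.search` scans for the first position where the pattern succeeds.
The match spans [2:17] → '(v9he6(j)he6(s)'.
Captured: group 1 = 'v9he6(j)he6(s'.

(2, 17)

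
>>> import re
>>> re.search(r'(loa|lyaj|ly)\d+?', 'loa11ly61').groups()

('loa',)

Unlike `match`, `search` isn't anchored — it looks for the pattern anywhere in the string.
The match spans [0:4] → 'loa1'.
Captured: group 1 = 'loa'.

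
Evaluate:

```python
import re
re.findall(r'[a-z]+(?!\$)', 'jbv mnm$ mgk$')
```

['jbv', 'mn', 'mg']

A negative assertion filters positions out without eating any characters.
`findall` yields the raw match text (3 of them) because the pattern has no groups.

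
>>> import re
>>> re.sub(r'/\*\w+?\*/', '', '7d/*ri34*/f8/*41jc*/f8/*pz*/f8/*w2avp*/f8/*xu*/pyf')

Matches: at [2:10] → '/*ri34*/'; at [12:20] → '/*41jc*/'; at [22:28] → '/*pz*/'; at [30:39] → '/*w2avp*/'; at [41:47] → '/*xu*/'.
Every occurrence is swapped for ''.

'7df8f8f8f8pyf'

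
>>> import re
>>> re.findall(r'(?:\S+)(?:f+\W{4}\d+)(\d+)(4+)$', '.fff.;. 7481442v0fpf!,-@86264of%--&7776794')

2 groups means the one result is a tuple of 2 captured strings — 1 here.

[('9', '4')]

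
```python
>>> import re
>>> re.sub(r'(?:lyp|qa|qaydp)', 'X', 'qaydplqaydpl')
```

'XydplXydpl'

Alternation isn't longest-match — the leftmost alternative that fits at this position is chosen.
Every occurrence is swapped for 'X'.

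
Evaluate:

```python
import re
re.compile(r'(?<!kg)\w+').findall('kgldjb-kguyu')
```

['kgldjb', 'kguyu']

Because the assertion is negative and zero-width, positions next to the forbidden text are skipped.
`findall` yields the raw match text (2 of them) because the pattern has no groups.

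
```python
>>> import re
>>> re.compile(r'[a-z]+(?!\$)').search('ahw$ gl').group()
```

'ah'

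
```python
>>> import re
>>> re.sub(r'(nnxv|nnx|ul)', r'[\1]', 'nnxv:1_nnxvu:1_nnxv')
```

'[nnxv]:1_[nnxv]u:1_[nnxv]'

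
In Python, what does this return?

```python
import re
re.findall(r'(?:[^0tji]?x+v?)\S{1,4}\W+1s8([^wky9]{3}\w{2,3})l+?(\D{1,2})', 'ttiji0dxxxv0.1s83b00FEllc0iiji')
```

[('3b00FE', 'lc')]

Pattern: optionally any character except [0tji], then one or more of a literal 'x', then optionally a literal 'v' (non-capturing group); then 1 to 4 of a non-whitespace character, then one or more of a non-word character, then the literal '1s8'; then exactly 3 of any character except [wky9], then 2 to 3 of a word character (captured); then one or more of a literal 'l' (lazy); then 1 to 2 of a non-digit (captured).
Matches: at [6:25] match 'dxxxv0.1s83b00FEllc', groups = ('3b00FE', 'lc').
`findall` packs the 2 group values into a tuple for every match.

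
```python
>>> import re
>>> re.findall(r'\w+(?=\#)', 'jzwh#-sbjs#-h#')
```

['jzwh', 'sbjs', 'h']

The lookaround is zero-width — it requires the adjacent text to match without consuming it, so the asserted text isn't part of the match.
`findall` yields the raw match text (3 of them) because the pattern has no groups.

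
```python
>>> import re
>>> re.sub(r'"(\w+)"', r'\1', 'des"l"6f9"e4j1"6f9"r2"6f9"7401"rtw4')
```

Each match is replaced using the text its own group 1 captured.

'desl6f9e4j16f9r26f97401rtw4'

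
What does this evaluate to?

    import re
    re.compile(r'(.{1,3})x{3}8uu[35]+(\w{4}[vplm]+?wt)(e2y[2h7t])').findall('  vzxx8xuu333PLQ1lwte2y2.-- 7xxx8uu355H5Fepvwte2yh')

[('- 7', 'H5Fepvwt', 'e2yh')]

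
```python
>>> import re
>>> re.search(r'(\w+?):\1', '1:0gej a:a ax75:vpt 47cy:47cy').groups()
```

The match spans [7:10] → 'a:a'.
Captured: group 1 = 'a'.

('a',)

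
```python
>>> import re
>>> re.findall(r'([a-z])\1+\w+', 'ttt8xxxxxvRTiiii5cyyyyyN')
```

['t']

The backreference `\1` re-matches whatever the first group consumed, character for character.
One capturing group, so `findall` returns just the captured substring from the one match — 1 in all.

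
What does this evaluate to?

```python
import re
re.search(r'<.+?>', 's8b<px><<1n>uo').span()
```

With the lazy modifier that quantifier settles for the fewest repetitions that let the rest of the pattern succeed (the atoms after it are unaffected and can still be greedy).
The match spans [3:7] → '<px>'.

(3, 7)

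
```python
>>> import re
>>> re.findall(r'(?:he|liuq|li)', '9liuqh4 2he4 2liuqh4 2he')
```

['liuq', 'he', 'liuq', 'he']

Alternation tries branches left to right and keeps the first one that lets the overall match succeed at that position.
With no groups in the pattern, `findall` gives back each whole match — 4 here.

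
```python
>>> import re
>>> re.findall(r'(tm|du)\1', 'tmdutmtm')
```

['tm']

`\1` has to match the exact text group 1 already captured.
Scanning left to right: at [4:8] match 'tmtm', group 1 = 'tm'.
One capturing group, so `findall` returns just the captured substring from the one match — 1 in all.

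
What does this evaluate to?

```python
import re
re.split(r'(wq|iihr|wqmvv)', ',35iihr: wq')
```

[',35', 'iihr', ': ', 'wq', '']

Because the pattern has a capturing group, `split` also inserts each captured text between the pieces.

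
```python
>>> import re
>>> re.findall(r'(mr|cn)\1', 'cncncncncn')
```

['cn', 'cn']

`\1` is not a pattern — it's the concrete string captured by group 1, re-applied verbatim.
Matches: at [0:4] match 'cncn', group 1 = 'cn'; at [4:8] match 'cncn', group 1 = 'cn'.
Because there's exactly one group, `findall` drops the full match and keeps group 1 from each hit.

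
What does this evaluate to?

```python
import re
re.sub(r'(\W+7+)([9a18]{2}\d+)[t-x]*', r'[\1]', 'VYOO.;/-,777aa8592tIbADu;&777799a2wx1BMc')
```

'VYOO[.;/-,777]IbADu;&777799a2wx1BMc'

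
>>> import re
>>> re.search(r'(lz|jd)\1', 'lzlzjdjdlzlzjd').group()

A backreference is literal: `\1` must see the identical characters the first group matched.
`re.search` tries every starting position until one works.
The match spans [0:4] → 'lzlz'.
Captured: group 1 = 'lz'.

'lzlz'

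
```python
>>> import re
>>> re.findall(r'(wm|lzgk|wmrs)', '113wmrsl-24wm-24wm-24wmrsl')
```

Alternation isn't longest-match — the leftmost alternative that fits at this position is chosen.
One capturing group, so `findall` returns just the captured substring from each match — 4 in all.

['wm', 'wm', 'wm', 'wm']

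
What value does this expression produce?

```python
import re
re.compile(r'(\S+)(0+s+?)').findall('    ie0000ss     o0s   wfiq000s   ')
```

[('ie000', '0s'), ('o', '0s'), ('wfiq00', '0s')]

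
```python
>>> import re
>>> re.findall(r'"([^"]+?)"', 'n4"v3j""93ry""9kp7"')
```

Walking the string: at [2:7] match '"v3j"', group 1 = 'v3j'; at [7:13] match '"93ry"', group 1 = '93ry'; at [13:19] match '"9kp7"', group 1 = '9kp7'.
One capturing group, so `findall` returns just the captured substring from each match — 3 in all.

['v3j', '93ry', '9kp7']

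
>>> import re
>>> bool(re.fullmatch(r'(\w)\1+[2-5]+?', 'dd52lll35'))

False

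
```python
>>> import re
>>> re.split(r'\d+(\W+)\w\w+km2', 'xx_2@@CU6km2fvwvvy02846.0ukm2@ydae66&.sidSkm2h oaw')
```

['xx_', '@@', 'fvwvvy', '.', '@ydae', '&.', 'h oaw']

This matches one or more of a digit; then one or more of a non-word character (captured); then a word character, then one or more of a word character, then the literal 'km2'.
Matches to split on: at [3:12] → '2@@CU6km2'; at [18:29] → '02846.0ukm2'; at [34:45] → '66&.sidSkm2'.
`re.split` interleaves the captured-group text with the surrounding fragments.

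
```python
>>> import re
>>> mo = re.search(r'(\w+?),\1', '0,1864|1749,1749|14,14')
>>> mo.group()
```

`\1` has to match the exact text group 1 already captured.
The match spans [7:16] → '1749,1749'.

'1749,1749'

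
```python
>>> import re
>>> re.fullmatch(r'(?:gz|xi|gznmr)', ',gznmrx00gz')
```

`re.fullmatch` requires the pattern to consume the entire string.
Here there's no way to consume every character, so the call returns None.

None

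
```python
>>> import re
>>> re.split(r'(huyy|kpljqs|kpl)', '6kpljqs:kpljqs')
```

['6', 'kpljqs', ':', 'kpljqs', '']

Branches in `(...|...)` are attempted left-to-right; the first branch that allows the whole pattern to succeed is taken.
`re.split` interleaves the captured-group text with the surrounding fragments.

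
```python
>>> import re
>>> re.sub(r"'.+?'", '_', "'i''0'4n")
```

'__4n'

`sub` substitutes '_' at each match site.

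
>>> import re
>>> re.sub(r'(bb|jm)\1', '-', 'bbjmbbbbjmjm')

The backreference `\1` re-matches whatever the first group consumed, character for character.
Matches: at [4:8] → 'bbbb'; at [8:12] → 'jmjm'.
Each match is replaced by '-'.

'bbjm--'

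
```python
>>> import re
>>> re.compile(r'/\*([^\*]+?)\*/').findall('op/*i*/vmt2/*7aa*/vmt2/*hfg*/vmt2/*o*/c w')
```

Walking the string: at [2:7] match '/*i*/', group 1 = 'i'; at [11:18] match '/*7aa*/', group 1 = '7aa'; at [22:29] match '/*hfg*/', group 1 = 'hfg'; at [33:38] match '/*o*/', group 1 = 'o'.
With a single group, `findall` returns only what that group captured — 4 items.

['i', '7aa', 'hfg', 'o']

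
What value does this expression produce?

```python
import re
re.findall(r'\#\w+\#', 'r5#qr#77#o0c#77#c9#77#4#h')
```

['#qr#', '#o0c#', '#c9#', '#4#']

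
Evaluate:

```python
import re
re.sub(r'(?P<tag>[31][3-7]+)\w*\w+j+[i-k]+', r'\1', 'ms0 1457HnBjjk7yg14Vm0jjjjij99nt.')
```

'ms0 145799nt.'

This matches one of [31], then one or more of a character in [3-7] (captured as 'tag'); then zero or more of a word character; then one or more of a word character, then one or more of the literal 'j', then one or more of a character in [i-k].
Matches: at [4:28] → '1457HnBjjk7yg14Vm0jjjjij'.
`\1` in the replacement pulls in group 1's text for each match.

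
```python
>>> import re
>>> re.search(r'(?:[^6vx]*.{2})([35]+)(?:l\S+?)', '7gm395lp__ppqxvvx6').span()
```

(0, 8)

A non-greedy quantifier consumes as few characters as it can — just enough that the remainder of the pattern still matches from where it stops; whatever follows it matches normally.
The match spans [0:8] → '7gm395lp'.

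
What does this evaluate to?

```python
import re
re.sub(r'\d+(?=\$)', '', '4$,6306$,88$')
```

'$,$,$'

Lookahead/lookbehind check context without consuming it, so the matched span excludes the asserted characters.
Matches: at [0:1] → '4'; at [3:7] → '6306'; at [9:11] → '88'.
`sub` substitutes '' at each match site.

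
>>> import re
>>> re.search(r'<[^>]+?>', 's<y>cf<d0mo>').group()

'<y>'

The match spans [1:4] → '<y>'.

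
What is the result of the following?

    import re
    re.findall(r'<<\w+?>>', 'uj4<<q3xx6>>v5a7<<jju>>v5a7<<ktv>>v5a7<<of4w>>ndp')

['<<q3xx6>>', '<<jju>>', '<<ktv>>', '<<of4w>>']

Since nothing is captured, `findall` lists the 4 matched substrings directly.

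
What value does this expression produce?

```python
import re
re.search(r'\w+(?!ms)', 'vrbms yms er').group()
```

Because the assertion is negative and zero-width, positions next to the forbidden text are skipped.
`search` walks the string left to right and returns the first match it finds.
The match spans [0:5] → 'vrbms'.

'vrbms'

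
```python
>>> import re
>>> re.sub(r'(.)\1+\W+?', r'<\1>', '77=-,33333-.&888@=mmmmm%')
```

'<7>-,<3>.&<8>=<m>'

`\1` has to match the exact text group 1 already captured.
`\1` in the replacement pulls in group 1's text for each match.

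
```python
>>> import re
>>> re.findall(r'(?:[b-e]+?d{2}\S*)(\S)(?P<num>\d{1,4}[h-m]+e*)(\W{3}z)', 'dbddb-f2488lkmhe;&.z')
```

[('8', '8lkmhe', ';&.z')]

`findall` packs the 3 group values into a tuple for every match.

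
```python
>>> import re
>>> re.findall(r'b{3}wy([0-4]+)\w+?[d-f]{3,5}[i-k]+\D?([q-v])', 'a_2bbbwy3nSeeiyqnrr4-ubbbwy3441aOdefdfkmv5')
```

[('3441', 'v')]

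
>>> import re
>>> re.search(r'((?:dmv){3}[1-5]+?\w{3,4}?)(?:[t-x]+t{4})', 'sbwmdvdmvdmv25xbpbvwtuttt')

The pattern matches the literal 'dmv' repeated 3 times, then one or more of a character in [1-5] (lazy), then 3 to 4 of a word character (lazy) (captured); then one or more of a character in [t-x], then exactly 4 of the literal 't' (non-capturing group).
`search` walks the string left to right and returns the first match it finds.
Here no position works, so the call returns None.

None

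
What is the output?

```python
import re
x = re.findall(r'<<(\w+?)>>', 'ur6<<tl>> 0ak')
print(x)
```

['tl']

Matches: at [3:9] match '<<tl>>', group 1 = 'tl'.
Because there's exactly one group, `findall` drops the full match and keeps group 1 from the one hit.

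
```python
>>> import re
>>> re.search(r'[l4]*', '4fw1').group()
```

Pattern: zero or more of one of [l4].
`re.search` scans for the first position where the pattern succeeds.
The match spans [0:1] → '4'.

'4'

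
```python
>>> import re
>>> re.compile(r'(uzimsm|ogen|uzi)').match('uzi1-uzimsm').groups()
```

The match spans [0:3] → 'uzi'.
Captured: group 1 = 'uzi'.

('uzi',)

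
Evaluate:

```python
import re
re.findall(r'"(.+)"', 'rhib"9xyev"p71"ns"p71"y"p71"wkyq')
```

['9xyev"p71"ns"p71"y"p71']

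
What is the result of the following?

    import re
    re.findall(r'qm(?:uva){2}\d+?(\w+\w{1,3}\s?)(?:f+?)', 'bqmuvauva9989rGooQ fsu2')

Pattern: the literal 'qm', then the literal 'uva' repeated 2 times, then one or more of a digit (lazy); then one or more of a word character, then 1 to 3 of a word character, then optionally whitespace (captured); then one or more of a literal 'f' (lazy) (non-capturing group).
A non-greedy quantifier consumes as few characters as it can — just enough that the remainder of the pattern still matches from where it stops; whatever follows it matches normally.
Matches: at [1:20] match 'qmuvauva9989rGooQ f', group 1 = '989rGooQ '.
With a single group, `findall` returns only what that group captured — 1 item.

['989rGooQ ']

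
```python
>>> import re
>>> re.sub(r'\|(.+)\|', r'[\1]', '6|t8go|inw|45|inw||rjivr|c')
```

`\1` in the replacement pulls in group 1's text for each match.

'6[t8go|inw|45|inw||rjivr]c'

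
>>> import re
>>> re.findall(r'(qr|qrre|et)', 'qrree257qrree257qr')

['qr', 'qr', 'qr']

Alternation tries branches left to right and keeps the first one that lets the overall match succeed at that position.
Scanning left to right: at [0:2] match 'qr', group 1 = 'qr'; at [8:10] match 'qr', group 1 = 'qr'; at [16:18] match 'qr', group 1 = 'qr'.
With a single group, `findall` returns only what that group captured — 3 items.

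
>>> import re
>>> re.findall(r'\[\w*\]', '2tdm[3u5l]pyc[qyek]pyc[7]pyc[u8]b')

['[3u5l]', '[qyek]', '[7]', '[u8]']

Scanning left to right: at [4:10] → '[3u5l]'; at [13:19] → '[qyek]'; at [22:25] → '[7]'; at [28:32] → '[u8]'.
No capturing groups, so `findall` returns the 4 full match strings.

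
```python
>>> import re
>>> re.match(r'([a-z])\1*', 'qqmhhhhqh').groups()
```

The match spans [0:2] → 'qq'.
Captured: group 1 = 'q'.

('q',)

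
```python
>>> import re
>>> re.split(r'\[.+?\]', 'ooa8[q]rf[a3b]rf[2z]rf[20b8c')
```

['ooa8', 'rf', 'rf', 'rf[20b8c']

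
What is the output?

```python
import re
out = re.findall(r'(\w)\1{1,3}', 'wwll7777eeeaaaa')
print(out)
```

['w', 'l', '7', 'e', 'a']

After group 1 captures some text, `\1` only succeeds where that same text appears again.
Matches: at [0:2] match 'ww', group 1 = 'w'; at [2:4] match 'll', group 1 = 'l'; at [4:8] match '7777', group 1 = '7'; at [8:11] match 'eee', group 1 = 'e'; at [11:15] match 'aaaa', group 1 = 'a'.
Because there's exactly one group, `findall` drops the full match and keeps group 1 from each hit.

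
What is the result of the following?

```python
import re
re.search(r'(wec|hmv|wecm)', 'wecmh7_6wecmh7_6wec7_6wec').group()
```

'wec'

`|` is ordered: at each position the engine commits to the first alternative that works.
The match spans [0:3] → 'wec'.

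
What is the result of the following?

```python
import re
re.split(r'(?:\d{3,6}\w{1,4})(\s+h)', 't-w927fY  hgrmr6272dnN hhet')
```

The pattern matches 3 to 6 of a digit, then 1 to 4 of a word character (non-capturing group); then one or more of whitespace, then a literal 'h' (captured).
Matches to split on: at [3:11] → '927fY  h'; at [15:24] → '6272dnN h'.
The group in the pattern means `split` returns the separators' captures alongside the pieces.

['t-w', '  h', 'grmr', ' h', 'het']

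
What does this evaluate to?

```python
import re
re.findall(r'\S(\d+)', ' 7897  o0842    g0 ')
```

['897', '0842', '0']

The pattern matches a non-whitespace character; then one or more of a digit (captured).
Scanning left to right: at [1:5] match '7897', group 1 = '897'; at [7:12] match 'o0842', group 1 = '0842'; at [16:18] match 'g0', group 1 = '0'.
Because there's exactly one group, `findall` drops the full match and keeps group 1 from each hit.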